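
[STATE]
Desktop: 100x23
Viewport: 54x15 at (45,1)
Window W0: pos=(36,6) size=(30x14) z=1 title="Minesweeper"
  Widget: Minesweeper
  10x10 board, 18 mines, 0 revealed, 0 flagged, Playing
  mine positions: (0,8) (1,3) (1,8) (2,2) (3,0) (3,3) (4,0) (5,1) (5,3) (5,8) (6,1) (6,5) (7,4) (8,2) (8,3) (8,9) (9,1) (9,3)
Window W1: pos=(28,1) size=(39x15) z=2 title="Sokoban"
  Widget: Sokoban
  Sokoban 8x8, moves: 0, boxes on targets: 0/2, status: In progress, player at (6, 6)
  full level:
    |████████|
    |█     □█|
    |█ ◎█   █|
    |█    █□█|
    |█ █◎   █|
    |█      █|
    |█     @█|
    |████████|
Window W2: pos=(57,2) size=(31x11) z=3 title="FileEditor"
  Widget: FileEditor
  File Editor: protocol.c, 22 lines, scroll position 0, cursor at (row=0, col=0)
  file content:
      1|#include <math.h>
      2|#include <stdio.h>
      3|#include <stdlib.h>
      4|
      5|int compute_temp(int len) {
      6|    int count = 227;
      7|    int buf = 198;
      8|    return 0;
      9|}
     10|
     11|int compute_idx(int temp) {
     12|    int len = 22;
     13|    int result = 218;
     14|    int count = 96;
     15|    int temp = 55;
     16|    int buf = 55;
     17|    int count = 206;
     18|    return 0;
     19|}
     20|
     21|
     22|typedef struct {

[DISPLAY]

━━━━━━━━━━━━━━━━━━━━━┓                                
            ┏━━━━━━━━━━━━━━━━━━━━━━━━━━━━━┓           
────────────┃ FileEditor                  ┃           
            ┠─────────────────────────────┨           
            ┃█include <math.h>           ▲┃           
            ┃#include <stdio.h>          █┃           
            ┃#include <stdlib.h>         ░┃           
            ┃                            ░┃           
            ┃int compute_temp(int len) { ░┃           
            ┃    int count = 227;        ░┃           
            ┃    int buf = 198;          ▼┃           
            ┗━━━━━━━━━━━━━━━━━━━━━━━━━━━━━┛           
                     ┃                                
                     ┃                                
━━━━━━━━━━━━━━━━━━━━━┛                                


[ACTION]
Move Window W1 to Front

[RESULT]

━━━━━━━━━━━━━━━━━━━━━┓                                
                     ┃━━━━━━━━━━━━━━━━━━━━┓           
─────────────────────┨or                  ┃           
                     ┃────────────────────┨           
                     ┃<math.h>           ▲┃           
                     ┃<stdio.h>          █┃           
                     ┃<stdlib.h>         ░┃           
                     ┃                   ░┃           
                     ┃te_temp(int len) { ░┃           
                     ┃ount = 227;        ░┃           
                     ┃uf = 198;          ▼┃           
                     ┃━━━━━━━━━━━━━━━━━━━━┛           
                     ┃                                
                     ┃                                
━━━━━━━━━━━━━━━━━━━━━┛                                


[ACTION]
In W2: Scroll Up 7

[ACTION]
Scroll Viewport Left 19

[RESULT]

  ┏━━━━━━━━━━━━━━━━━━━━━━━━━━━━━━━━━━━━━┓             
  ┃ Sokoban                             ┃━━━━━━━━━━━━━
  ┠─────────────────────────────────────┨or           
  ┃████████                             ┃─────────────
  ┃█     □█                             ┃<math.h>     
  ┃█ ◎█   █                             ┃<stdio.h>    
  ┃█    █□█                             ┃<stdlib.h>   
  ┃█ █◎   █                             ┃             
  ┃█      █                             ┃te_temp(int l
  ┃█     @█                             ┃ount = 227;  
  ┃████████                             ┃uf = 198;    
  ┃Moves: 0  0/2                        ┃━━━━━━━━━━━━━
  ┃                                     ┃             
  ┃                                     ┃             
  ┗━━━━━━━━━━━━━━━━━━━━━━━━━━━━━━━━━━━━━┛             


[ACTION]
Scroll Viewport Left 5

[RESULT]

       ┏━━━━━━━━━━━━━━━━━━━━━━━━━━━━━━━━━━━━━┓        
       ┃ Sokoban                             ┃━━━━━━━━
       ┠─────────────────────────────────────┨or      
       ┃████████                             ┃────────
       ┃█     □█                             ┃<math.h>
       ┃█ ◎█   █                             ┃<stdio.h
       ┃█    █□█                             ┃<stdlib.
       ┃█ █◎   █                             ┃        
       ┃█      █                             ┃te_temp(
       ┃█     @█                             ┃ount = 2
       ┃████████                             ┃uf = 198
       ┃Moves: 0  0/2                        ┃━━━━━━━━
       ┃                                     ┃        
       ┃                                     ┃        
       ┗━━━━━━━━━━━━━━━━━━━━━━━━━━━━━━━━━━━━━┛        


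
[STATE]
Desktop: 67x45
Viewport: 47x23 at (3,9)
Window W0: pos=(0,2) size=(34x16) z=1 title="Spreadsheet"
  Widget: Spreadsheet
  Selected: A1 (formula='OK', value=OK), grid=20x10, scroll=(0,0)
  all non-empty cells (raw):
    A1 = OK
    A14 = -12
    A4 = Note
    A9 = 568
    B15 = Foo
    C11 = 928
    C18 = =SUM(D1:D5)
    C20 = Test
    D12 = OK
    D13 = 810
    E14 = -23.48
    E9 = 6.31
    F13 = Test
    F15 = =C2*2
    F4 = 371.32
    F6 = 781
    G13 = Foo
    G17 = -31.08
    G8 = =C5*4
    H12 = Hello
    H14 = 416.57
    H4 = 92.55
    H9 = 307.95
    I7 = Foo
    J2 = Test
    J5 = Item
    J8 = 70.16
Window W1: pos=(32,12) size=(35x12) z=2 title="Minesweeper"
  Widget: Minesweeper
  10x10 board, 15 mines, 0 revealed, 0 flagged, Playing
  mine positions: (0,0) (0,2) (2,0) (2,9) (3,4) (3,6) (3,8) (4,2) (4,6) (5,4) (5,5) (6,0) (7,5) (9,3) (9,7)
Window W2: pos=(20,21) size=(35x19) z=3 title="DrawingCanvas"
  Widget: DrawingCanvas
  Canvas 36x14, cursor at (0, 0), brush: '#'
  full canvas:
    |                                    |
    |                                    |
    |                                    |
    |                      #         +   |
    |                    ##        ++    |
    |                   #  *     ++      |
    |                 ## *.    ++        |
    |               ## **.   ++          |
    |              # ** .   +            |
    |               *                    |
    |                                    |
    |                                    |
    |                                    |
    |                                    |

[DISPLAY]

2        0       0       0    ┃                
3        0       0       0    ┃                
4 Note           0       0    ┃                
5        0       0       0   ┏━━━━━━━━━━━━━━━━━
6        0       0       0   ┃ Minesweeper     
7        0       0       0   ┠─────────────────
8        0       0       0   ┃■■■■■■■■■■       
9      568       0       0   ┃■■■■■■■■■■       
━━━━━━━━━━━━━━━━━━━━━━━━━━━━━┃■■■■■■■■■■       
                             ┃■■■■■■■■■■       
                             ┃■■■■■■■■■■       
                             ┃■■■■■■■■■■       
                 ┏━━━━━━━━━━━━━━━━━━━━━━━━━━━━━
                 ┃ DrawingCanvas               
                 ┠─────────────────────────────
                 ┃+                            
                 ┃                             
                 ┃                             
                 ┃                      #      
                 ┃                    ##       
                 ┃                   #  *     +
                 ┃                 ## *.    ++ 
                 ┃               ## **.   ++   


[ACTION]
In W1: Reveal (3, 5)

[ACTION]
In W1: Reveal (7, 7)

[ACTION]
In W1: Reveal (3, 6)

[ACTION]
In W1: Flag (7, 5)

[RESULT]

2        0       0       0    ┃                
3        0       0       0    ┃                
4 Note           0       0    ┃                
5        0       0       0   ┏━━━━━━━━━━━━━━━━━
6        0       0       0   ┃ Minesweeper     
7        0       0       0   ┠─────────────────
8        0       0       0   ┃✹■✹■■■■■■■       
9      568       0       0   ┃■■■■■■■■■■       
━━━━━━━━━━━━━━━━━━━━━━━━━━━━━┃✹■■■■■■■■✹       
                             ┃■■■■✹3✹■✹■       
                             ┃■■✹■■■✹311       
                             ┃■■■■✹✹21         
                 ┏━━━━━━━━━━━━━━━━━━━━━━━━━━━━━
                 ┃ DrawingCanvas               
                 ┠─────────────────────────────
                 ┃+                            
                 ┃                             
                 ┃                             
                 ┃                      #      
                 ┃                    ##       
                 ┃                   #  *     +
                 ┃                 ## *.    ++ 
                 ┃               ## **.   ++   


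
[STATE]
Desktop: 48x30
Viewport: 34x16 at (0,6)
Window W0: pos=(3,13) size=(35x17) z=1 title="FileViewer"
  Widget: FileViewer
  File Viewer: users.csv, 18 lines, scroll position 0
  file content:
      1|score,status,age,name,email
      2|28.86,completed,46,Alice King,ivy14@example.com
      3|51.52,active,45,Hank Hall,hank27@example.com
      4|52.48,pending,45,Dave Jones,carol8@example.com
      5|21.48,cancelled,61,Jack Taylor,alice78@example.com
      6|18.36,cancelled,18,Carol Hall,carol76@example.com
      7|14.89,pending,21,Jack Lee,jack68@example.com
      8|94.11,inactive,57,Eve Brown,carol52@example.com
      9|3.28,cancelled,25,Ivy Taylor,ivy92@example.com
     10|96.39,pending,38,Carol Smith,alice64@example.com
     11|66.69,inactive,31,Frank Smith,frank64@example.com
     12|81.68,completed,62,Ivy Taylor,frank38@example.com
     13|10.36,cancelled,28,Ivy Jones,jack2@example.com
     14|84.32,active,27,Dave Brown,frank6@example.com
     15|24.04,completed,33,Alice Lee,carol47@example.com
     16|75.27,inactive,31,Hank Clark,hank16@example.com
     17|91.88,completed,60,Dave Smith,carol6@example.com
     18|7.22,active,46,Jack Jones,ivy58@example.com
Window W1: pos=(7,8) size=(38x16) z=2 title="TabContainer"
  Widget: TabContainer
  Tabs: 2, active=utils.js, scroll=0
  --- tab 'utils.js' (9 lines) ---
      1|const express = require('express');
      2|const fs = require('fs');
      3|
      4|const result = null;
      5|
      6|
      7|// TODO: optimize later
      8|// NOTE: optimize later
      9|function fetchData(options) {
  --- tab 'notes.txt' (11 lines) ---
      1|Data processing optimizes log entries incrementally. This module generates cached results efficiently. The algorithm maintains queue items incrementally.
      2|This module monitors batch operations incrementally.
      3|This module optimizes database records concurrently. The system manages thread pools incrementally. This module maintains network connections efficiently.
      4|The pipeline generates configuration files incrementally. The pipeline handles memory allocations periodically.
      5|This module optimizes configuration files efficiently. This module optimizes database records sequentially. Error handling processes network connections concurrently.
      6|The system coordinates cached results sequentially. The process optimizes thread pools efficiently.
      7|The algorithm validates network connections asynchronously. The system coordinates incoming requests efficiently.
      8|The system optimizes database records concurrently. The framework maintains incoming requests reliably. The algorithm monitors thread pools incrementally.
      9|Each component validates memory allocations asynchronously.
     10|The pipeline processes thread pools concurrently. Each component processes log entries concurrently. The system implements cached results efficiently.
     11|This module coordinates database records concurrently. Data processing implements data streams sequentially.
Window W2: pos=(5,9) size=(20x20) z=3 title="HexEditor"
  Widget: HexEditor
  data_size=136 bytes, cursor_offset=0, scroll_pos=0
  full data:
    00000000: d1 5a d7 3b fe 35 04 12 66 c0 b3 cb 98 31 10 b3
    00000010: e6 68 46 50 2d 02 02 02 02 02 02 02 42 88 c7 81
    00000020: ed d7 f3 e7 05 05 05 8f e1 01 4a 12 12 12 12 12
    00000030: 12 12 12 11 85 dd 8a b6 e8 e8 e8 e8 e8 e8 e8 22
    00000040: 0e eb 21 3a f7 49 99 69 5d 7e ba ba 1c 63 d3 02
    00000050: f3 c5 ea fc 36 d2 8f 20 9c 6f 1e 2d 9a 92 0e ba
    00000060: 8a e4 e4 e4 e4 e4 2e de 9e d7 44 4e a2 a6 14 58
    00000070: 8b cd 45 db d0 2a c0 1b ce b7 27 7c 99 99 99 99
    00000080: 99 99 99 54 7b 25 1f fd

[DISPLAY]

                                  
                                  
       ┏━━━━━━━━━━━━━━━━━━━━━━━━━━
     ┏━━━━━━━━━━━━━━━━━━┓         
     ┃ HexEditor        ┃─────────
     ┠──────────────────┨.txt     
     ┃00000000  D1 5a d7┃─────────
   ┏━┃00000010  e6 68 46┃equire('e
   ┃ ┃00000020  ed d7 f3┃e('fs'); 
   ┠─┃00000030  12 12 12┃         
   ┃s┃00000040  0e eb 21┃ll;      
   ┃2┃00000050  f3 c5 ea┃         
   ┃5┃00000060  8a e4 e4┃         
   ┃5┃00000070  8b cd 45┃ later   
   ┃2┃00000080  99 99 99┃ later   
   ┃1┃                  ┃a(options


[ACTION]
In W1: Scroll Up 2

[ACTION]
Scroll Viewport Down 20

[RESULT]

   ┃ ┃00000020  ed d7 f3┃e('fs'); 
   ┠─┃00000030  12 12 12┃         
   ┃s┃00000040  0e eb 21┃ll;      
   ┃2┃00000050  f3 c5 ea┃         
   ┃5┃00000060  8a e4 e4┃         
   ┃5┃00000070  8b cd 45┃ later   
   ┃2┃00000080  99 99 99┃ later   
   ┃1┃                  ┃a(options
   ┃1┃                  ┃         
   ┃9┃                  ┃━━━━━━━━━
   ┃3┃                  ┃ Taylor,i
   ┃9┃                  ┃l Smith,a
   ┃6┃                  ┃nk Smith,
   ┃8┃                  ┃y Taylor,
   ┃1┗━━━━━━━━━━━━━━━━━━┛y Jones,j
   ┗━━━━━━━━━━━━━━━━━━━━━━━━━━━━━━


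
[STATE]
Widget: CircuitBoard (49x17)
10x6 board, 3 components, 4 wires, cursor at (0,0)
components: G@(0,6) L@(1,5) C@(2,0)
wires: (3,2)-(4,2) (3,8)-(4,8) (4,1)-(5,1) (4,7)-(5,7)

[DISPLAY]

   0 1 2 3 4 5 6 7 8 9                           
0  [.]                      G                    
                                                 
1                       L                        
                                                 
2   C                                            
                                                 
3           ·                       ·            
            │                       │            
4       ·   ·                   ·   ·            
        │                       │                
5       ·                       ·                
Cursor: (0,0)                                    
                                                 
                                                 
                                                 
                                                 


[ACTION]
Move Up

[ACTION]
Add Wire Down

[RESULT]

   0 1 2 3 4 5 6 7 8 9                           
0  [.]                      G                    
    │                                            
1   ·                   L                        
                                                 
2   C                                            
                                                 
3           ·                       ·            
            │                       │            
4       ·   ·                   ·   ·            
        │                       │                
5       ·                       ·                
Cursor: (0,0)                                    
                                                 
                                                 
                                                 
                                                 


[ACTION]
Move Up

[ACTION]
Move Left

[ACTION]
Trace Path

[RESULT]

   0 1 2 3 4 5 6 7 8 9                           
0  [.]                      G                    
    │                                            
1   ·                   L                        
                                                 
2   C                                            
                                                 
3           ·                       ·            
            │                       │            
4       ·   ·                   ·   ·            
        │                       │                
5       ·                       ·                
Cursor: (0,0)  Trace: Path with 2 nodes, no compo
                                                 
                                                 
                                                 
                                                 


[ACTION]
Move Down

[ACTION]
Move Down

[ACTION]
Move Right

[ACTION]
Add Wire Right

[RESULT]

   0 1 2 3 4 5 6 7 8 9                           
0   ·                       G                    
    │                                            
1   ·                   L                        
                                                 
2   C  [.]─ ·                                    
                                                 
3           ·                       ·            
            │                       │            
4       ·   ·                   ·   ·            
        │                       │                
5       ·                       ·                
Cursor: (2,1)  Trace: Path with 2 nodes, no compo
                                                 
                                                 
                                                 
                                                 


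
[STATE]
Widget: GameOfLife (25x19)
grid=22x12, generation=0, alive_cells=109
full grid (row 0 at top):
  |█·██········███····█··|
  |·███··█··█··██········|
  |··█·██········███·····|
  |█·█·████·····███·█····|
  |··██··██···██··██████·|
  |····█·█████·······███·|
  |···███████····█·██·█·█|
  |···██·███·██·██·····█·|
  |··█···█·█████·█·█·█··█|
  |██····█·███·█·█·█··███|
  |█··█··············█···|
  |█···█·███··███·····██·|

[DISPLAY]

Gen: 0                   
█·██········███····█··   
·███··█··█··██········   
··█·██········███·····   
█·█·████·····███·█····   
··██··██···██··██████·   
····█·█████·······███·   
···███████····█·██·█·█   
···██·███·██·██·····█·   
··█···█·█████·█·█·█··█   
██····█·███·█·█·█··███   
█··█··············█···   
█···█·███··███·····██·   
                         
                         
                         
                         
                         
                         


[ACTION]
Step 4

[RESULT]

Gen: 4                   
············█·········   
···········█·█········   
·········█····█·······   
··█·····█·····█·······   
██·██···█····██·····██   
···██···█············█   
·█·██········█······█·   
·█·██·····██·█········   
█··█·██···········███·   
██··███·········██··█·   
·····█·█········██··█·   
··················██··   
                         
                         
                         
                         
                         
                         


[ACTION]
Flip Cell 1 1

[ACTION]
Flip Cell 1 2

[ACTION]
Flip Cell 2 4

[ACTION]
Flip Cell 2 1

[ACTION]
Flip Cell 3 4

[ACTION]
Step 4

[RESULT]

Gen: 8                   
···········███········   
·█████·····█···█······   
······█·····████······   
··█····██·····█·······   
··█····█············██   
·█···████·············   
·····█···············█   
·················█····   
·██·················█·   
····███·············██   
················█·····   
·················█████   
                         
                         
                         
                         
                         
                         


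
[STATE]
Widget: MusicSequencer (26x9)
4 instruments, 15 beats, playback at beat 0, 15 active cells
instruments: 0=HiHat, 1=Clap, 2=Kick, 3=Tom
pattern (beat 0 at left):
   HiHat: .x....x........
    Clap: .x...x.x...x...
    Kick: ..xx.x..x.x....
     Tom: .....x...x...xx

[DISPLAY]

      ▼12345678901234     
 HiHat·█····█········     
  Clap·█···█·█···█···     
  Kick··██·█··█·█····     
   Tom·····█···█···██     
                          
                          
                          
                          


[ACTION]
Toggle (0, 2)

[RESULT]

      ▼12345678901234     
 HiHat·██···█········     
  Clap·█···█·█···█···     
  Kick··██·█··█·█····     
   Tom·····█···█···██     
                          
                          
                          
                          


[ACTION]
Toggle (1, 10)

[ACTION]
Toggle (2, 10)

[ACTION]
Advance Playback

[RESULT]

      0▼2345678901234     
 HiHat·██···█········     
  Clap·█···█·█··██···     
  Kick··██·█··█······     
   Tom·····█···█···██     
                          
                          
                          
                          


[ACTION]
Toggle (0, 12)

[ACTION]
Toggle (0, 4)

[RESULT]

      0▼2345678901234     
 HiHat·██·█·█·····█··     
  Clap·█···█·█··██···     
  Kick··██·█··█······     
   Tom·····█···█···██     
                          
                          
                          
                          


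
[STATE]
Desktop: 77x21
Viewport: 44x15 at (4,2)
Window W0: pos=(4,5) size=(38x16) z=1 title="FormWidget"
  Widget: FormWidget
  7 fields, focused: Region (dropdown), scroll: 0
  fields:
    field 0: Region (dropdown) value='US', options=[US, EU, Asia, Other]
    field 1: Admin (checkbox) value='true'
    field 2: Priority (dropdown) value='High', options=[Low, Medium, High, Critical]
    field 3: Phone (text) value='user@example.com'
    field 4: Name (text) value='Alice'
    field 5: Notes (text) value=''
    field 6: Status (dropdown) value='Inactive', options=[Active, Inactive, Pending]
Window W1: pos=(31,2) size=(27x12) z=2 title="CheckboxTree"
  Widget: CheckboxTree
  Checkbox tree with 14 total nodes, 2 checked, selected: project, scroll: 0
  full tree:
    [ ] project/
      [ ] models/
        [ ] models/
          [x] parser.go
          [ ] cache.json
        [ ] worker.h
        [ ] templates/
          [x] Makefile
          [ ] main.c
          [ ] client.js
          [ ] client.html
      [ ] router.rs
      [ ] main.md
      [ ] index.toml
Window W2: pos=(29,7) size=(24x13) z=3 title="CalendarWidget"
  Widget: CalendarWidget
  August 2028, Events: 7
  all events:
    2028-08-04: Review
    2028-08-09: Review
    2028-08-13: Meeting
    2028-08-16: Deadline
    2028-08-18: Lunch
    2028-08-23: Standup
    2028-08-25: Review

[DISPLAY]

                           ┏━━━━━━━━━━━━━━━━
                           ┃ CheckboxTree   
                           ┠────────────────
┏━━━━━━━━━━━━━━━━━━━━━━━━━━┃>[-] project/   
┃ FormWidget               ┃   [-] models/  
┠────────────────────────┏━━━━━━━━━━━━━━━━━━
┃> Region:     [US       ┃ CalendarWidget   
┃  Admin:      [x]       ┠──────────────────
┃  Priority:   [High     ┃     August 2028  
┃  Phone:      [user@exam┃Mo Tu We Th Fr Sa 
┃  Name:       [Alice    ┃    1  2  3  4*  5
┃  Notes:      [         ┃ 7  8  9* 10 11 12
┃  Status:     [Inactive ┃14 15 16* 17 18* 1
┃                        ┃21 22 23* 24 25* 2
┃                        ┃28 29 30 31       


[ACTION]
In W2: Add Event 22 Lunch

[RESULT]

                           ┏━━━━━━━━━━━━━━━━
                           ┃ CheckboxTree   
                           ┠────────────────
┏━━━━━━━━━━━━━━━━━━━━━━━━━━┃>[-] project/   
┃ FormWidget               ┃   [-] models/  
┠────────────────────────┏━━━━━━━━━━━━━━━━━━
┃> Region:     [US       ┃ CalendarWidget   
┃  Admin:      [x]       ┠──────────────────
┃  Priority:   [High     ┃     August 2028  
┃  Phone:      [user@exam┃Mo Tu We Th Fr Sa 
┃  Name:       [Alice    ┃    1  2  3  4*  5
┃  Notes:      [         ┃ 7  8  9* 10 11 12
┃  Status:     [Inactive ┃14 15 16* 17 18* 1
┃                        ┃21 22* 23* 24 25* 
┃                        ┃28 29 30 31       


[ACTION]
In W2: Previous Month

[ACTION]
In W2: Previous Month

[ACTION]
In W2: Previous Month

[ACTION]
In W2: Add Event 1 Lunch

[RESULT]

                           ┏━━━━━━━━━━━━━━━━
                           ┃ CheckboxTree   
                           ┠────────────────
┏━━━━━━━━━━━━━━━━━━━━━━━━━━┃>[-] project/   
┃ FormWidget               ┃   [-] models/  
┠────────────────────────┏━━━━━━━━━━━━━━━━━━
┃> Region:     [US       ┃ CalendarWidget   
┃  Admin:      [x]       ┠──────────────────
┃  Priority:   [High     ┃       May 2028   
┃  Phone:      [user@exam┃Mo Tu We Th Fr Sa 
┃  Name:       [Alice    ┃ 1*  2  3  4  5  6
┃  Notes:      [         ┃ 8  9 10 11 12 13 
┃  Status:     [Inactive ┃15 16 17 18 19 20 
┃                        ┃22 23 24 25 26 27 
┃                        ┃29 30 31          


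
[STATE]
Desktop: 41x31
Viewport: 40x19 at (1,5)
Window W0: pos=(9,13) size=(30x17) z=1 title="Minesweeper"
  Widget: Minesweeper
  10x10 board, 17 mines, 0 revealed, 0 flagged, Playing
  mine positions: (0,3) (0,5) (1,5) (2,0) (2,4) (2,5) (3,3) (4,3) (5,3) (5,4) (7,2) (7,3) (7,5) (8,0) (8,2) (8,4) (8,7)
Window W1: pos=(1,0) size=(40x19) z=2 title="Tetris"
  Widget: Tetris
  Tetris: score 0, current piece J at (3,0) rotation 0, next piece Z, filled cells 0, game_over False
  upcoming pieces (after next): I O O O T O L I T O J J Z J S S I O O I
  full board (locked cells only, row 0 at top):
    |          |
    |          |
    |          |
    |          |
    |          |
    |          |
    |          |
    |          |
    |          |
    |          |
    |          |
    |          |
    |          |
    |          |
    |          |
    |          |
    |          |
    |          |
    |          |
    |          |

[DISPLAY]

┃          │ ▓▓                        ┃
┃          │                           ┃
┃          │                           ┃
┃          │                           ┃
┃          │Score:                     ┃
┃          │0                          ┃
┃          │                           ┃
┃          │                           ┃
┃          │                           ┃
┃          │                           ┃
┃          │                           ┃
┃          │                           ┃
┃          │                           ┃
┗━━━━━━━━━━━━━━━━━━━━━━━━━━━━━━━━━━━━━━┛
        ┃■■■■■■■■■■                  ┃  
        ┃■■■■■■■■■■                  ┃  
        ┃■■■■■■■■■■                  ┃  
        ┃■■■■■■■■■■                  ┃  
        ┃■■■■■■■■■■                  ┃  


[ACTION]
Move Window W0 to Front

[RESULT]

┃          │ ▓▓                        ┃
┃          │                           ┃
┃          │                           ┃
┃          │                           ┃
┃          │Score:                     ┃
┃          │0                          ┃
┃          │                           ┃
┃          │                           ┃
┃       ┏━━━━━━━━━━━━━━━━━━━━━━━━━━━━┓ ┃
┃       ┃ Minesweeper                ┃ ┃
┃       ┠────────────────────────────┨ ┃
┃       ┃■■■■■■■■■■                  ┃ ┃
┃       ┃■■■■■■■■■■                  ┃ ┃
┗━━━━━━━┃■■■■■■■■■■                  ┃━┛
        ┃■■■■■■■■■■                  ┃  
        ┃■■■■■■■■■■                  ┃  
        ┃■■■■■■■■■■                  ┃  
        ┃■■■■■■■■■■                  ┃  
        ┃■■■■■■■■■■                  ┃  


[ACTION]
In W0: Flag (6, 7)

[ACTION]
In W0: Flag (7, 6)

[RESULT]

┃          │ ▓▓                        ┃
┃          │                           ┃
┃          │                           ┃
┃          │                           ┃
┃          │Score:                     ┃
┃          │0                          ┃
┃          │                           ┃
┃          │                           ┃
┃       ┏━━━━━━━━━━━━━━━━━━━━━━━━━━━━┓ ┃
┃       ┃ Minesweeper                ┃ ┃
┃       ┠────────────────────────────┨ ┃
┃       ┃■■■■■■■■■■                  ┃ ┃
┃       ┃■■■■■■■■■■                  ┃ ┃
┗━━━━━━━┃■■■■■■■■■■                  ┃━┛
        ┃■■■■■■■■■■                  ┃  
        ┃■■■■■■■■■■                  ┃  
        ┃■■■■■■■■■■                  ┃  
        ┃■■■■■■■⚑■■                  ┃  
        ┃■■■■■■⚑■■■                  ┃  


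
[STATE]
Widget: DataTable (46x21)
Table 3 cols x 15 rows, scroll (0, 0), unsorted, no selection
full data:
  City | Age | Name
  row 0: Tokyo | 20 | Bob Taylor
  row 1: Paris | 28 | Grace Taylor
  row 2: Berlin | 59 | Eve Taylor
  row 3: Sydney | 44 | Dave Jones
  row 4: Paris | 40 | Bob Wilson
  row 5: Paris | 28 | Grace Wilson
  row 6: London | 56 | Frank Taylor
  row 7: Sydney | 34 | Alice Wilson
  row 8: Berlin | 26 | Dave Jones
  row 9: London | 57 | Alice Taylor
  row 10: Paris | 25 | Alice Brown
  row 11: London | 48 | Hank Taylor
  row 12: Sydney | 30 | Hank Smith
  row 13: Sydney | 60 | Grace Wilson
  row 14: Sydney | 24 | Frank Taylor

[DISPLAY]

City  │Age│Name                               
──────┼───┼────────────                       
Tokyo │20 │Bob Taylor                         
Paris │28 │Grace Taylor                       
Berlin│59 │Eve Taylor                         
Sydney│44 │Dave Jones                         
Paris │40 │Bob Wilson                         
Paris │28 │Grace Wilson                       
London│56 │Frank Taylor                       
Sydney│34 │Alice Wilson                       
Berlin│26 │Dave Jones                         
London│57 │Alice Taylor                       
Paris │25 │Alice Brown                        
London│48 │Hank Taylor                        
Sydney│30 │Hank Smith                         
Sydney│60 │Grace Wilson                       
Sydney│24 │Frank Taylor                       
                                              
                                              
                                              
                                              


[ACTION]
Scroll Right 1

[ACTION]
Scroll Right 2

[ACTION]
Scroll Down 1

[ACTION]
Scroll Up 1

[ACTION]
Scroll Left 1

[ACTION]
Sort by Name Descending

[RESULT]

City  │Age│Name       ▼                       
──────┼───┼────────────                       
London│48 │Hank Taylor                        
Sydney│30 │Hank Smith                         
Paris │28 │Grace Wilson                       
Sydney│60 │Grace Wilson                       
Paris │28 │Grace Taylor                       
London│56 │Frank Taylor                       
Sydney│24 │Frank Taylor                       
Berlin│59 │Eve Taylor                         
Sydney│44 │Dave Jones                         
Berlin│26 │Dave Jones                         
Paris │40 │Bob Wilson                         
Tokyo │20 │Bob Taylor                         
Sydney│34 │Alice Wilson                       
London│57 │Alice Taylor                       
Paris │25 │Alice Brown                        
                                              
                                              
                                              
                                              


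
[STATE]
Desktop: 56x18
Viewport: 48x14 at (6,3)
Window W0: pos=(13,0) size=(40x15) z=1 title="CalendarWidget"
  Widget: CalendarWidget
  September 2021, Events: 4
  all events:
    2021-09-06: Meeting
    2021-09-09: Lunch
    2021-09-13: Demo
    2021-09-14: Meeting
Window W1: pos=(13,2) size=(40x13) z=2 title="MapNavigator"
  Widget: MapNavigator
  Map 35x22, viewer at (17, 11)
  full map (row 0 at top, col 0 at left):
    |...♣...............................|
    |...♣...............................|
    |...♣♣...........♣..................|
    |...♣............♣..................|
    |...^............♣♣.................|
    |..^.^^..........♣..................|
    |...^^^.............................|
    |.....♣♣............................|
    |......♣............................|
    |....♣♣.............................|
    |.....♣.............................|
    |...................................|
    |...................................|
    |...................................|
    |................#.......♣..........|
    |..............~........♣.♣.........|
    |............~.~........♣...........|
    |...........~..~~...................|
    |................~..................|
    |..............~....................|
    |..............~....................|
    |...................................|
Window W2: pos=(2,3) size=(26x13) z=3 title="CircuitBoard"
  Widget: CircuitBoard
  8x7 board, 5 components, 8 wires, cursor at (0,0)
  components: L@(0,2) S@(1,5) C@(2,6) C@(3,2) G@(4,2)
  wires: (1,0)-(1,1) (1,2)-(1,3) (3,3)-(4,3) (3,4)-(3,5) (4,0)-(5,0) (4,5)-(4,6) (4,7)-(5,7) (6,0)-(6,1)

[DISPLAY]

━━━━━━━━━━━━━━━━━━━━━┓                        ┃ 
rcuitBoard           ┃────────────────────────┨ 
─────────────────────┨....................... ┃ 
0 1 2 3 4 5 6 7      ┃....................... ┃ 
[.]      L           ┃....................... ┃ 
                     ┃....................... ┃ 
 · ─ ·   · ─ ·       ┃.....@................. ┃ 
                     ┃....................... ┃ 
                     ┃....................... ┃ 
                     ┃....#.......♣.......... ┃ 
         C   ·   · ─ ┃..~........♣.♣......... ┃ 
             │       ┃━━━━━━━━━━━━━━━━━━━━━━━━┛ 
━━━━━━━━━━━━━━━━━━━━━┛                          
                                                


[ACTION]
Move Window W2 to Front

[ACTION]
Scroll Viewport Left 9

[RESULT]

  ┏━━━━━━━━━━━━━━━━━━━━━━━━┓                    
  ┃ CircuitBoard           ┃────────────────────
  ┠────────────────────────┨....................
  ┃   0 1 2 3 4 5 6 7      ┃....................
  ┃0  [.]      L           ┃....................
  ┃                        ┃....................
  ┃1   · ─ ·   · ─ ·       ┃.....@..............
  ┃                        ┃....................
  ┃2                       ┃....................
  ┃                        ┃....#.......♣.......
  ┃3           C   ·   · ─ ┃..~........♣.♣......
  ┃                │       ┃━━━━━━━━━━━━━━━━━━━━
  ┗━━━━━━━━━━━━━━━━━━━━━━━━┛                    
                                                
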